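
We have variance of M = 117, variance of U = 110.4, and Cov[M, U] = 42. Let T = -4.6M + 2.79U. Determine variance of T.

variance of T = a²·variance of M + b²·variance of U + 2ab·Cov[M, U] with a = -4.6, b = 2.79.
= (-4.6)²·117 + 2.79²·110.4 + 2·(-4.6)·2.79·42
= 2475.72 + 859.36464 + (-1078.056) = 2257.02864.

variance of T = 2257.02864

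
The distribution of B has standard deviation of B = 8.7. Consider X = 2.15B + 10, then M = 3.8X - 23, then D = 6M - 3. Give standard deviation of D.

standard deviation of D = 426.474

standard deviation of X = |2.15|·8.7 = 18.705.
standard deviation of M = |3.8|·18.705 = 71.079.
standard deviation of D = |6|·71.079 = 426.474.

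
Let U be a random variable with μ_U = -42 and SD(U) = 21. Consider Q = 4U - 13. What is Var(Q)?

Q = 4U - 13 is linear with a = 4, b = -13.
Var(U) = 21² = 441.
Var(Q) = a²·Var(U) = 4²·441 = 7056 (the additive constant -13 does not affect variance).

Var(Q) = 7056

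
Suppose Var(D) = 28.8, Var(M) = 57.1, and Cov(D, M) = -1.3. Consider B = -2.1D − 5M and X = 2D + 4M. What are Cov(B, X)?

By bilinearity, Cov(B, X) = ac·Var(D) + bd·Var(M) + (ad+bc)·Cov(D, M), with a=-2.1, b=-5, c=2, d=4.
ac·Var(D) = (-2.1)·2·28.8 = -120.96
bd·Var(M) = (-5)·4·57.1 = -1142
(ad+bc)·Cov(D, M) = (-18.4)·(-1.3) = 23.92
Cov(B, X) = -120.96 + (-1142) + 23.92 = -1239.04.

Cov(B, X) = -1239.04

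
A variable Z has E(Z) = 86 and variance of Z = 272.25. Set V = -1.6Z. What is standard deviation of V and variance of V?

standard deviation of V = 26.4, variance of V = 696.96

V = -1.6Z is linear with a = -1.6, b = 0.
standard deviation of Z = √272.25 = 16.5.
standard deviation of V = |a|·standard deviation of Z = |-1.6|·16.5 = 26.4.
variance of V = a²·variance of Z = (-1.6)²·272.25 = 696.96.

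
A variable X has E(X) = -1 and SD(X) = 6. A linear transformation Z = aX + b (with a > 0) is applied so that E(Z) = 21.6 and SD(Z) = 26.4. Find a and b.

SD(Z) = a·SD(X) (a > 0), so a = 26.4/6 = 4.4.
E(Z) = a·E(X) + b, so b = 21.6 − 4.4·(-1) = 26.

a = 4.4, b = 26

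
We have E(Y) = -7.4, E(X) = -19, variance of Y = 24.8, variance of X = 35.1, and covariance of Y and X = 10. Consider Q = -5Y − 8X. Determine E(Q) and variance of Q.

E(Q) = 189, variance of Q = 3666.4

E(Q) = (-5)·E(Y) + (-8)·E(X) = (-5)·(-7.4) + (-8)·(-19) = 189.
variance of Q = a²·variance of Y + b²·variance of X + 2ab·covariance of Y and X with a = -5, b = -8.
= (-5)²·24.8 + (-8)²·35.1 + 2·(-5)·(-8)·10
= 620 + 2246.4 + 800 = 3666.4.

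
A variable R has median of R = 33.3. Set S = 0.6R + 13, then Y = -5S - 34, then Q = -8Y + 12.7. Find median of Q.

median of Q = 1603.9

median of S = 0.6·33.3 + 13 = 32.98.
median of Y = (-5)·32.98 + (-34) = -198.9.
median of Q = (-8)·(-198.9) + 12.7 = 1603.9.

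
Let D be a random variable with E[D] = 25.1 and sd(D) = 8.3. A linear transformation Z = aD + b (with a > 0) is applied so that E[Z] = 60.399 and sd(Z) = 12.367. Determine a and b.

a = 1.49, b = 23

sd(Z) = a·sd(D) (a > 0), so a = 12.367/8.3 = 1.49.
E[Z] = a·E[D] + b, so b = 60.399 − 1.49·25.1 = 23.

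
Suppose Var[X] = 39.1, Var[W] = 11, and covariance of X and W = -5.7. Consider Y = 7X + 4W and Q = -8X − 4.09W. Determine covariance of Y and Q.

By bilinearity, covariance of Y and Q = ac·Var[X] + bd·Var[W] + (ad+bc)·covariance of X and W, with a=7, b=4, c=-8, d=-4.09.
ac·Var[X] = 7·(-8)·39.1 = -2189.6
bd·Var[W] = 4·(-4.09)·11 = -179.96
(ad+bc)·covariance of X and W = (-60.63)·(-5.7) = 345.591
covariance of Y and Q = -2189.6 + (-179.96) + 345.591 = -2023.969.

covariance of Y and Q = -2023.969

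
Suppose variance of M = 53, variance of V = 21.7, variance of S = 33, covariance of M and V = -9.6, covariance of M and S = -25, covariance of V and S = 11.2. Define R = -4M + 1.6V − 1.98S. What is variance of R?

variance of R = 688.842

variance of R = a²·variance of M + b²·variance of V + c²·variance of S + 2ab·covariance of M and V + 2ac·covariance of M and S + 2bc·covariance of V and S, with a = -4, b = 1.6, c = -1.98.
= 848 + 55.552 + 129.3732 + 122.88 + (-396) + (-70.9632)
= 688.842.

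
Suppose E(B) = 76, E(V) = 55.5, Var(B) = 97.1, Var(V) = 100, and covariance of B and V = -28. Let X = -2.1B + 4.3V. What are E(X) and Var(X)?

E(X) = 79.05, Var(X) = 2782.891

E(X) = (-2.1)·E(B) + 4.3·E(V) = (-2.1)·76 + 4.3·55.5 = 79.05.
Var(X) = a²·Var(B) + b²·Var(V) + 2ab·covariance of B and V with a = -2.1, b = 4.3.
= (-2.1)²·97.1 + 4.3²·100 + 2·(-2.1)·4.3·(-28)
= 428.211 + 1849 + 505.68 = 2782.891.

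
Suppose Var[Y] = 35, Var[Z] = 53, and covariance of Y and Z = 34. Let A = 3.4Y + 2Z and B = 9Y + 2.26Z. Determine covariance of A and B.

By bilinearity, covariance of A and B = ac·Var[Y] + bd·Var[Z] + (ad+bc)·covariance of Y and Z, with a=3.4, b=2, c=9, d=2.26.
ac·Var[Y] = 3.4·9·35 = 1071
bd·Var[Z] = 2·2.26·53 = 239.56
(ad+bc)·covariance of Y and Z = (25.684)·34 = 873.256
covariance of A and B = 1071 + 239.56 + 873.256 = 2183.816.

covariance of A and B = 2183.816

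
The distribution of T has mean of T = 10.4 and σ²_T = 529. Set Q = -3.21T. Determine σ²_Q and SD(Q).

σ²_Q = 5450.8689, SD(Q) = 73.83

Q = -3.21T is linear with a = -3.21, b = 0.
σ²_Q = a²·σ²_T = (-3.21)²·529 = 5450.8689.
SD(T) = √529 = 23.
SD(Q) = |a|·SD(T) = |-3.21|·23 = 73.83.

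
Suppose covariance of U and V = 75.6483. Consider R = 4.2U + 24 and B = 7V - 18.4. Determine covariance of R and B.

covariance of R and B = 2224.06002

covariance of R and B = a·c·covariance of U and V = 4.2·7·75.6483 = 2224.06002. Additive constants drop out.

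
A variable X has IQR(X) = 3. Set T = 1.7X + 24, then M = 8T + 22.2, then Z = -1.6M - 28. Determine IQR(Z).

IQR(Z) = 65.28

IQR(T) = |1.7|·3 = 5.1.
IQR(M) = |8|·5.1 = 40.8.
IQR(Z) = |-1.6|·40.8 = 65.28.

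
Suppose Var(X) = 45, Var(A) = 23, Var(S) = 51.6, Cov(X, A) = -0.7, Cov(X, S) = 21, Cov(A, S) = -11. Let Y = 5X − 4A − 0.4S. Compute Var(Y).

Var(Y) = a²·Var(X) + b²·Var(A) + c²·Var(S) + 2ab·Cov(X, A) + 2ac·Cov(X, S) + 2bc·Cov(A, S), with a = 5, b = -4, c = -0.4.
= 1125 + 368 + 8.256 + 28 + (-84) + (-35.2)
= 1410.056.

Var(Y) = 1410.056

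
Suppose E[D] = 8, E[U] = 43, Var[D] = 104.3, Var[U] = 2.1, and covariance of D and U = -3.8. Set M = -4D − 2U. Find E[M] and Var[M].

E[M] = (-4)·E[D] + (-2)·E[U] = (-4)·8 + (-2)·43 = -118.
Var[M] = a²·Var[D] + b²·Var[U] + 2ab·covariance of D and U with a = -4, b = -2.
= (-4)²·104.3 + (-2)²·2.1 + 2·(-4)·(-2)·(-3.8)
= 1668.8 + 8.4 + (-60.8) = 1616.4.

E[M] = -118, Var[M] = 1616.4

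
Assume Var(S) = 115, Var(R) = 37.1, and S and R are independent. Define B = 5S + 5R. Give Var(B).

Var(B) = a²·Var(S) + b²·Var(R) + 2ab·Cov[S, R] with a = 5, b = 5.
Independence gives Cov[S, R] = 0.
= 5²·115 + 5²·37.1 + 2·5·5·0
= 2875 + 927.5 + 0 = 3802.5.

Var(B) = 3802.5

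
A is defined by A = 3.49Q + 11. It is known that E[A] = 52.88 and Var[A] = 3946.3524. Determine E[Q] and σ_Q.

From A = 3.49Q + 11: E[A] = a·E[Q] + b, so E[Q] = (E[A] − b)/a = (52.88 − 11)/3.49 = 12.
σ_A = √3946.3524 = 62.82.
σ_A = |a|·σ_Q, so σ_Q = 62.82/|3.49| = 18.

E[Q] = 12, σ_Q = 18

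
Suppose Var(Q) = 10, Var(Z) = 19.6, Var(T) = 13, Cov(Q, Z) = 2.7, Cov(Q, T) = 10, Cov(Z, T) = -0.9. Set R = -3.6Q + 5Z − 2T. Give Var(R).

Var(R) = 736.4

Var(R) = a²·Var(Q) + b²·Var(Z) + c²·Var(T) + 2ab·Cov(Q, Z) + 2ac·Cov(Q, T) + 2bc·Cov(Z, T), with a = -3.6, b = 5, c = -2.
= 129.6 + 490 + 52 + (-97.2) + 144 + 18
= 736.4.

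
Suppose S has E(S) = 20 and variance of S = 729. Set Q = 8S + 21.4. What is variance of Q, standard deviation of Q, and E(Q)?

Q = 8S + 21.4 is linear with a = 8, b = 21.4.
variance of Q = a²·variance of S = 8²·729 = 46656 (the additive constant 21.4 does not affect variance).
standard deviation of S = √729 = 27.
standard deviation of Q = |a|·standard deviation of S = |8|·27 = 216.
E(Q) = a·E(S) + b = 8·20 + 21.4 = 181.4.

variance of Q = 46656, standard deviation of Q = 216, E(Q) = 181.4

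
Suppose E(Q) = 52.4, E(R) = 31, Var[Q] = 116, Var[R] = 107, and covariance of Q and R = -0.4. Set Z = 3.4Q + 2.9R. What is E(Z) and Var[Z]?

E(Z) = 268.06, Var[Z] = 2232.942

E(Z) = 3.4·E(Q) + 2.9·E(R) = 3.4·52.4 + 2.9·31 = 268.06.
Var[Z] = a²·Var[Q] + b²·Var[R] + 2ab·covariance of Q and R with a = 3.4, b = 2.9.
= 3.4²·116 + 2.9²·107 + 2·3.4·2.9·(-0.4)
= 1340.96 + 899.87 + (-7.888) = 2232.942.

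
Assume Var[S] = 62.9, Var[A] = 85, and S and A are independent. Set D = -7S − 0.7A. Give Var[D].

Var[D] = a²·Var[S] + b²·Var[A] + 2ab·Cov(S, A) with a = -7, b = -0.7.
Independence gives Cov(S, A) = 0.
= (-7)²·62.9 + (-0.7)²·85 + 2·(-7)·(-0.7)·0
= 3082.1 + 41.65 + 0 = 3123.75.

Var[D] = 3123.75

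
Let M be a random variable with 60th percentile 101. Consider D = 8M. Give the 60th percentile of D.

60th percentile of D = 808

Since a = 8 > 0 the transformation is increasing, so the 60th percentile of D = a·(P_{60} of M) + b = 8·101 = 808.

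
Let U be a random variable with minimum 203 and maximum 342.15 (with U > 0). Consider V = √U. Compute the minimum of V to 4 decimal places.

√U is increasing on this domain, so min(V) comes from min(U) = 203: min(V) = √(203) ≈ 14.2478.

min(V) = 14.2478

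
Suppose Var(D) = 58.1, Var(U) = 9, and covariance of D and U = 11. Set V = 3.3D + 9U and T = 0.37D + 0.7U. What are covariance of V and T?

By bilinearity, covariance of V and T = ac·Var(D) + bd·Var(U) + (ad+bc)·covariance of D and U, with a=3.3, b=9, c=0.37, d=0.7.
ac·Var(D) = 3.3·0.37·58.1 = 70.9401
bd·Var(U) = 9·0.7·9 = 56.7
(ad+bc)·covariance of D and U = (5.64)·11 = 62.04
covariance of V and T = 70.9401 + 56.7 + 62.04 = 189.6801.

covariance of V and T = 189.6801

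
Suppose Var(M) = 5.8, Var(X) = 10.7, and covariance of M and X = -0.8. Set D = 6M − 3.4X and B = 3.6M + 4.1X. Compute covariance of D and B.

By bilinearity, covariance of D and B = ac·Var(M) + bd·Var(X) + (ad+bc)·covariance of M and X, with a=6, b=-3.4, c=3.6, d=4.1.
ac·Var(M) = 6·3.6·5.8 = 125.28
bd·Var(X) = (-3.4)·4.1·10.7 = -149.158
(ad+bc)·covariance of M and X = (12.36)·(-0.8) = -9.888
covariance of D and B = 125.28 + (-149.158) + (-9.888) = -33.766.

covariance of D and B = -33.766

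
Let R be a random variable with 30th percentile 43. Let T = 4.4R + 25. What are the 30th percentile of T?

30th percentile of T = 214.2

Since a = 4.4 > 0 the transformation is increasing, so the 30th percentile of T = a·(P_{30} of R) + b = 4.4·43 + 25 = 214.2.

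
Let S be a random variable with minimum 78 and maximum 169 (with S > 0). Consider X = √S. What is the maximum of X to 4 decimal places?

max(X) = 13

√S is increasing on this domain, so max(X) comes from max(S) = 169: max(X) = √(169) = 13.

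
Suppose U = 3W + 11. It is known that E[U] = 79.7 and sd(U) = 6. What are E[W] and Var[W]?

From U = 3W + 11: E[U] = a·E[W] + b, so E[W] = (E[U] − b)/a = (79.7 − 11)/3 = 22.9.
Var[U] = 6² = 36.
Var[U] = a²·Var[W], so Var[W] = 36/3² = 4.

E[W] = 22.9, Var[W] = 4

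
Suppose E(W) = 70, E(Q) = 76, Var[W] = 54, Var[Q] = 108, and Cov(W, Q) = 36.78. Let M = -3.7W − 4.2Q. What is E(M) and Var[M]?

E(M) = (-3.7)·E(W) + (-4.2)·E(Q) = (-3.7)·70 + (-4.2)·76 = -578.2.
Var[M] = a²·Var[W] + b²·Var[Q] + 2ab·Cov(W, Q) with a = -3.7, b = -4.2.
= (-3.7)²·54 + (-4.2)²·108 + 2·(-3.7)·(-4.2)·36.78
= 739.26 + 1905.12 + 1143.1224 = 3787.5024.

E(M) = -578.2, Var[M] = 3787.5024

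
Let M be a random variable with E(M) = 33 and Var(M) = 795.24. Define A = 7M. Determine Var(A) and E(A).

A = 7M is linear with a = 7, b = 0.
Var(A) = a²·Var(M) = 7²·795.24 = 38966.76.
E(A) = a·E(M) + b = 7·33 = 231.

Var(A) = 38966.76, E(A) = 231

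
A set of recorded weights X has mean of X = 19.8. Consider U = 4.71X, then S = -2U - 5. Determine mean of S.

mean of S = -191.516

mean of U = 4.71·19.8 = 93.258.
mean of S = (-2)·93.258 + (-5) = -191.516.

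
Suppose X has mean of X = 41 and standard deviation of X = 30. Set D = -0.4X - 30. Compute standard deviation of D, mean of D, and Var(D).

D = -0.4X - 30 is linear with a = -0.4, b = -30.
standard deviation of D = |a|·standard deviation of X = |-0.4|·30 = 12.
mean of D = a·mean of X + b = (-0.4)·41 + (-30) = -46.4.
Var(X) = 30² = 900.
Var(D) = a²·Var(X) = (-0.4)²·900 = 144 (the additive constant -30 does not affect variance).

standard deviation of D = 12, mean of D = -46.4, Var(D) = 144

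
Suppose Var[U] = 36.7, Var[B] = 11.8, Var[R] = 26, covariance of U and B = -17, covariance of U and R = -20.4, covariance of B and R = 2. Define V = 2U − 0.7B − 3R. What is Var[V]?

Var[V] = 687.382

Var[V] = a²·Var[U] + b²·Var[B] + c²·Var[R] + 2ab·covariance of U and B + 2ac·covariance of U and R + 2bc·covariance of B and R, with a = 2, b = -0.7, c = -3.
= 146.8 + 5.782 + 234 + 47.6 + 244.8 + 8.4
= 687.382.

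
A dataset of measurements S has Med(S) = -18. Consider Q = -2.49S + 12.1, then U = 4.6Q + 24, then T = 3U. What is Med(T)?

Med(T) = 857.496

Med(Q) = (-2.49)·(-18) + 12.1 = 56.92.
Med(U) = 4.6·56.92 + 24 = 285.832.
Med(T) = 3·285.832 = 857.496.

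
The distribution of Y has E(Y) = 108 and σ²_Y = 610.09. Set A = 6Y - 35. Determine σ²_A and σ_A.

σ²_A = 21963.24, σ_A = 148.2

A = 6Y - 35 is linear with a = 6, b = -35.
σ²_A = a²·σ²_Y = 6²·610.09 = 21963.24 (the additive constant -35 does not affect variance).
σ_Y = √610.09 = 24.7.
σ_A = |a|·σ_Y = |6|·24.7 = 148.2.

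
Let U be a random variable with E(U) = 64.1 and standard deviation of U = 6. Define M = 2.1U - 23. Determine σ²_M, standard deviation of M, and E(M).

σ²_M = 158.76, standard deviation of M = 12.6, E(M) = 111.61

M = 2.1U - 23 is linear with a = 2.1, b = -23.
σ²_U = 6² = 36.
σ²_M = a²·σ²_U = 2.1²·36 = 158.76 (the additive constant -23 does not affect variance).
standard deviation of M = |a|·standard deviation of U = |2.1|·6 = 12.6.
E(M) = a·E(U) + b = 2.1·64.1 + (-23) = 111.61.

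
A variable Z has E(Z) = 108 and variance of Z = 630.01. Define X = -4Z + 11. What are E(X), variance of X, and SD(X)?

X = -4Z + 11 is linear with a = -4, b = 11.
E(X) = a·E(Z) + b = (-4)·108 + 11 = -421.
variance of X = a²·variance of Z = (-4)²·630.01 = 10080.16 (the additive constant 11 does not affect variance).
SD(Z) = √630.01 = 25.1.
SD(X) = |a|·SD(Z) = |-4|·25.1 = 100.4.

E(X) = -421, variance of X = 10080.16, SD(X) = 100.4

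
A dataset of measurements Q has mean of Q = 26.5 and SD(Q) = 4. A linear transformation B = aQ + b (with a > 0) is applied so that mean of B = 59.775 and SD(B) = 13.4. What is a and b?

a = 3.35, b = -29

SD(B) = a·SD(Q) (a > 0), so a = 13.4/4 = 3.35.
mean of B = a·mean of Q + b, so b = 59.775 − 3.35·26.5 = -29.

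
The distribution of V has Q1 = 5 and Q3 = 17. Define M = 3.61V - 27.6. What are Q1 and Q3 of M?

Q1(M) = -9.55, Q3(M) = 33.77

a = 3.61 > 0: Q1(M) = a·Q1(V)+b = -9.55, Q3(M) = a·Q3(V)+b = 33.77.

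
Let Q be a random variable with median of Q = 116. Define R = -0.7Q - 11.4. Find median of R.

A linear map preserves order up to sign, so median of R = a·median of Q + b = (-0.7)·116 + (-11.4) = -92.6.

median of R = -92.6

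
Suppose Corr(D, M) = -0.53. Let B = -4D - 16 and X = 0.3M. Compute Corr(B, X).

Corr(B, X) = 0.53

Linear rescalings preserve |correlation|; the slopes -4 and 0.3 have opposite signs, so the correlation flips sign: Corr(B, X) = −Corr(D, M) = 0.53.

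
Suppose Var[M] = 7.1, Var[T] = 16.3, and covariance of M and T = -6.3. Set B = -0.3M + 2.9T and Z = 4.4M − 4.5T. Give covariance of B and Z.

By bilinearity, covariance of B and Z = ac·Var[M] + bd·Var[T] + (ad+bc)·covariance of M and T, with a=-0.3, b=2.9, c=4.4, d=-4.5.
ac·Var[M] = (-0.3)·4.4·7.1 = -9.372
bd·Var[T] = 2.9·(-4.5)·16.3 = -212.715
(ad+bc)·covariance of M and T = (14.11)·(-6.3) = -88.893
covariance of B and Z = -9.372 + (-212.715) + (-88.893) = -310.98.

covariance of B and Z = -310.98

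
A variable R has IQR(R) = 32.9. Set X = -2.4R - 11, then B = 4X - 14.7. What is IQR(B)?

IQR(X) = |-2.4|·32.9 = 78.96.
IQR(B) = |4|·78.96 = 315.84.

IQR(B) = 315.84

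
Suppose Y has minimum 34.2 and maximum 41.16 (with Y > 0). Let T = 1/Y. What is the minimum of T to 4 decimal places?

1/Y is decreasing on this domain, so min(T) comes from max(Y) = 41.16: min(T) = 1/(41.16) ≈ 0.0243.

min(T) = 0.0243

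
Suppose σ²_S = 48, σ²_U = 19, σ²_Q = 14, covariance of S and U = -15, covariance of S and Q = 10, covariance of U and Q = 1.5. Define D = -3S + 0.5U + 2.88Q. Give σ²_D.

σ²_D = a²·σ²_S + b²·σ²_U + c²·σ²_Q + 2ab·covariance of S and U + 2ac·covariance of S and Q + 2bc·covariance of U and Q, with a = -3, b = 0.5, c = 2.88.
= 432 + 4.75 + 116.1216 + 45 + (-172.8) + 4.32
= 429.3916.

σ²_D = 429.3916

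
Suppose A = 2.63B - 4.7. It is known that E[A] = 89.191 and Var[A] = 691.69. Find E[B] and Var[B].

From A = 2.63B - 4.7: E[A] = a·E[B] + b, so E[B] = (E[A] − b)/a = (89.191 − (-4.7))/2.63 = 35.7.
Var[A] = a²·Var[B], so Var[B] = 691.69/2.63² = 100.

E[B] = 35.7, Var[B] = 100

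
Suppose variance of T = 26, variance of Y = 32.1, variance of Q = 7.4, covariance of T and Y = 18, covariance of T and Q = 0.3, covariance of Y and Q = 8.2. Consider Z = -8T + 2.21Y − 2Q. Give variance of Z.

variance of Z = a²·variance of T + b²·variance of Y + c²·variance of Q + 2ab·covariance of T and Y + 2ac·covariance of T and Q + 2bc·covariance of Y and Q, with a = -8, b = 2.21, c = -2.
= 1664 + 156.77961 + 29.6 + (-636.48) + 9.6 + (-72.488)
= 1151.01161.

variance of Z = 1151.01161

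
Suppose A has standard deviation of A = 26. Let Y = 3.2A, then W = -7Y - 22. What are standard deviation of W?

standard deviation of Y = |3.2|·26 = 83.2.
standard deviation of W = |-7|·83.2 = 582.4.

standard deviation of W = 582.4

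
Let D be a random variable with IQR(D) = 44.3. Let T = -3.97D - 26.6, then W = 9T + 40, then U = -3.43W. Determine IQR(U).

IQR(U) = 5429.13777

IQR(T) = |-3.97|·44.3 = 175.871.
IQR(W) = |9|·175.871 = 1582.839.
IQR(U) = |-3.43|·1582.839 = 5429.13777.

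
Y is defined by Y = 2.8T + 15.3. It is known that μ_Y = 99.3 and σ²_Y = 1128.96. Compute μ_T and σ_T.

From Y = 2.8T + 15.3: μ_Y = a·μ_T + b, so μ_T = (μ_Y − b)/a = (99.3 − 15.3)/2.8 = 30.
σ_Y = √1128.96 = 33.6.
σ_Y = |a|·σ_T, so σ_T = 33.6/|2.8| = 12.

μ_T = 30, σ_T = 12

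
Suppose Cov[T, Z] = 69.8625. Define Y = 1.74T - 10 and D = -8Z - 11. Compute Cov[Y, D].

Cov[Y, D] = a·c·Cov[T, Z] = 1.74·(-8)·69.8625 = -972.486. Additive constants drop out.

Cov[Y, D] = -972.486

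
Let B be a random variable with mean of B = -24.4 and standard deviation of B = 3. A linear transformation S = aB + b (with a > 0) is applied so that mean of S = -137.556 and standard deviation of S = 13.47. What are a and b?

standard deviation of S = a·standard deviation of B (a > 0), so a = 13.47/3 = 4.49.
mean of S = a·mean of B + b, so b = -137.556 − 4.49·(-24.4) = -28.

a = 4.49, b = -28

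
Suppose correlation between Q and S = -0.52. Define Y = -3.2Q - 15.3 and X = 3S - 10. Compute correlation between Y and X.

Linear rescalings preserve |correlation|; the slopes -3.2 and 3 have opposite signs, so the correlation flips sign: correlation between Y and X = −correlation between Q and S = 0.52.

correlation between Y and X = 0.52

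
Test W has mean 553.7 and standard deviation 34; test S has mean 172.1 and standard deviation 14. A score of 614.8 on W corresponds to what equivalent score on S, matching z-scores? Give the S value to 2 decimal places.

z = (614.8 − 553.7)/34 ≈ 1.7971.
S = 172.1 + z·14 = 172.1 + (614.8 − 553.7)·14/34 ≈ 197.26.

S = 197.26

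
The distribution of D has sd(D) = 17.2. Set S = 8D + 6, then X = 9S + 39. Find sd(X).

sd(X) = 1238.4

sd(S) = |8|·17.2 = 137.6.
sd(X) = |9|·137.6 = 1238.4.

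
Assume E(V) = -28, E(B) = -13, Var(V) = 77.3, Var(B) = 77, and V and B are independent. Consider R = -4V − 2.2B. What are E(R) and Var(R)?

E(R) = 140.6, Var(R) = 1609.48

E(R) = (-4)·E(V) + (-2.2)·E(B) = (-4)·(-28) + (-2.2)·(-13) = 140.6.
Var(R) = a²·Var(V) + b²·Var(B) + 2ab·covariance of V and B with a = -4, b = -2.2.
Independence gives covariance of V and B = 0.
= (-4)²·77.3 + (-2.2)²·77 + 2·(-4)·(-2.2)·0
= 1236.8 + 372.68 + 0 = 1609.48.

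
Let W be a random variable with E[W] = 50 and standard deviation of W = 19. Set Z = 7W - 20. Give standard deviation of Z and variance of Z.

Z = 7W - 20 is linear with a = 7, b = -20.
standard deviation of Z = |a|·standard deviation of W = |7|·19 = 133.
variance of W = 19² = 361.
variance of Z = a²·variance of W = 7²·361 = 17689 (the additive constant -20 does not affect variance).

standard deviation of Z = 133, variance of Z = 17689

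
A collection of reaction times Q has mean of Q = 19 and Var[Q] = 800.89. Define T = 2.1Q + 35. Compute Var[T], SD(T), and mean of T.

Var[T] = 3531.9249, SD(T) = 59.43, mean of T = 74.9

T = 2.1Q + 35 is linear with a = 2.1, b = 35.
Var[T] = a²·Var[Q] = 2.1²·800.89 = 3531.9249 (the additive constant 35 does not affect variance).
SD(Q) = √800.89 = 28.3.
SD(T) = |a|·SD(Q) = |2.1|·28.3 = 59.43.
mean of T = a·mean of Q + b = 2.1·19 + 35 = 74.9.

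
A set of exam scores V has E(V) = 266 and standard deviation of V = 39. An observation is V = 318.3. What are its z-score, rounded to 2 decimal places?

z = 1.34

z = (V − E(V)) / standard deviation of V = (318.3 − 266) / 39 ≈ 1.34.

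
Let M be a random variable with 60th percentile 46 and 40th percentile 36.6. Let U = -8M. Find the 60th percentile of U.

Since a = -8 < 0 the transformation is decreasing, reversing order: the 60th percentile of U corresponds to the 40th percentile of M.
So P_{60}(U) = a·P_{40}(M) + b = (-8)·36.6 = -292.8.

60th percentile of U = -292.8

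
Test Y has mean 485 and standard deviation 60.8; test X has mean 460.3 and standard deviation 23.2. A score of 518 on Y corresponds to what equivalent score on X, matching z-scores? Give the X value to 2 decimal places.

z = (518 − 485)/60.8 ≈ 0.5428.
X = 460.3 + z·23.2 = 460.3 + (518 − 485)·23.2/60.8 ≈ 472.89.

X = 472.89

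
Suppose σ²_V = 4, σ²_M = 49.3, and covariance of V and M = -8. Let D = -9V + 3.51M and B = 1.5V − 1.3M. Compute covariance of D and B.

covariance of D and B = -414.6759

By bilinearity, covariance of D and B = ac·σ²_V + bd·σ²_M + (ad+bc)·covariance of V and M, with a=-9, b=3.51, c=1.5, d=-1.3.
ac·σ²_V = (-9)·1.5·4 = -54
bd·σ²_M = 3.51·(-1.3)·49.3 = -224.9559
(ad+bc)·covariance of V and M = (16.965)·(-8) = -135.72
covariance of D and B = -54 + (-224.9559) + (-135.72) = -414.6759.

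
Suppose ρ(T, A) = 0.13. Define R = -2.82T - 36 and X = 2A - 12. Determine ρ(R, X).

ρ(R, X) = -0.13

Linear rescalings preserve |correlation|; the slopes -2.82 and 2 have opposite signs, so the correlation flips sign: ρ(R, X) = −ρ(T, A) = -0.13.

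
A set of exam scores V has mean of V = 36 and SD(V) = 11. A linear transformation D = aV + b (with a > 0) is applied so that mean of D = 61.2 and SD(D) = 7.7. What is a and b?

SD(D) = a·SD(V) (a > 0), so a = 7.7/11 = 0.7.
mean of D = a·mean of V + b, so b = 61.2 − 0.7·36 = 36.

a = 0.7, b = 36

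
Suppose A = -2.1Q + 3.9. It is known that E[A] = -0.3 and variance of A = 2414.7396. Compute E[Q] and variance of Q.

E[Q] = 2, variance of Q = 547.56

From A = -2.1Q + 3.9: E[A] = a·E[Q] + b, so E[Q] = (E[A] − b)/a = (-0.3 − 3.9)/(-2.1) = 2.
variance of A = a²·variance of Q, so variance of Q = 2414.7396/(-2.1)² = 547.56.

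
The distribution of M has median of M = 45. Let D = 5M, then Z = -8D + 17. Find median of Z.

median of D = 5·45 = 225.
median of Z = (-8)·225 + 17 = -1783.

median of Z = -1783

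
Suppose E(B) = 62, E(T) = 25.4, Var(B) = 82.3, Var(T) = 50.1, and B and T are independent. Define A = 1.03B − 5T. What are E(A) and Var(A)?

E(A) = 1.03·E(B) + (-5)·E(T) = 1.03·62 + (-5)·25.4 = -63.14.
Var(A) = a²·Var(B) + b²·Var(T) + 2ab·covariance of B and T with a = 1.03, b = -5.
Independence gives covariance of B and T = 0.
= 1.03²·82.3 + (-5)²·50.1 + 2·1.03·(-5)·0
= 87.31207 + 1252.5 + 0 = 1339.81207.

E(A) = -63.14, Var(A) = 1339.81207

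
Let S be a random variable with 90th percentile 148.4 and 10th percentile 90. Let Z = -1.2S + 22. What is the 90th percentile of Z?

Since a = -1.2 < 0 the transformation is decreasing, reversing order: the 90th percentile of Z corresponds to the 10th percentile of S.
So P_{90}(Z) = a·P_{10}(S) + b = (-1.2)·90 + 22 = -86.

90th percentile of Z = -86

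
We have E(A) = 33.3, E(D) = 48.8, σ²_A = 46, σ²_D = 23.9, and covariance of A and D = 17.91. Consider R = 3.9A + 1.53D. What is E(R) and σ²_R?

E(R) = 204.534, σ²_R = 969.34545

E(R) = 3.9·E(A) + 1.53·E(D) = 3.9·33.3 + 1.53·48.8 = 204.534.
σ²_R = a²·σ²_A + b²·σ²_D + 2ab·covariance of A and D with a = 3.9, b = 1.53.
= 3.9²·46 + 1.53²·23.9 + 2·3.9·1.53·17.91
= 699.66 + 55.94751 + 213.73794 = 969.34545.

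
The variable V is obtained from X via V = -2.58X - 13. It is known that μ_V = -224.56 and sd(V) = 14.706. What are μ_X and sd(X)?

μ_X = 82, sd(X) = 5.7

From V = -2.58X - 13: μ_V = a·μ_X + b, so μ_X = (μ_V − b)/a = (-224.56 − (-13))/(-2.58) = 82.
sd(V) = |a|·sd(X), so sd(X) = 14.706/|-2.58| = 5.7.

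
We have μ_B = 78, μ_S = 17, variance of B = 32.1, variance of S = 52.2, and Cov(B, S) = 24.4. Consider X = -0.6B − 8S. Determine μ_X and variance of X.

μ_X = (-0.6)·μ_B + (-8)·μ_S = (-0.6)·78 + (-8)·17 = -182.8.
variance of X = a²·variance of B + b²·variance of S + 2ab·Cov(B, S) with a = -0.6, b = -8.
= (-0.6)²·32.1 + (-8)²·52.2 + 2·(-0.6)·(-8)·24.4
= 11.556 + 3340.8 + 234.24 = 3586.596.

μ_X = -182.8, variance of X = 3586.596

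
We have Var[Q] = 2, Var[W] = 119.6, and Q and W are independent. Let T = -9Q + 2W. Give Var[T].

Var[T] = 640.4

Var[T] = a²·Var[Q] + b²·Var[W] + 2ab·Cov(Q, W) with a = -9, b = 2.
Independence gives Cov(Q, W) = 0.
= (-9)²·2 + 2²·119.6 + 2·(-9)·2·0
= 162 + 478.4 + 0 = 640.4.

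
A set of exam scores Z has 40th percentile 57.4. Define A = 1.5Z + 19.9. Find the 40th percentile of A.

Since a = 1.5 > 0 the transformation is increasing, so the 40th percentile of A = a·(P_{40} of Z) + b = 1.5·57.4 + 19.9 = 106.

40th percentile of A = 106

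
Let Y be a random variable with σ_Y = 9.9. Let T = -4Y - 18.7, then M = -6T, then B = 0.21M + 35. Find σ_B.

σ_B = 49.896

σ_T = |-4|·9.9 = 39.6.
σ_M = |-6|·39.6 = 237.6.
σ_B = |0.21|·237.6 = 49.896.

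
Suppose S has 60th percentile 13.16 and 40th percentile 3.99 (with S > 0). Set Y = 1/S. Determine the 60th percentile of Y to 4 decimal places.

1/S is decreasing on S > 0, so percentile order reverses: P_{60}(Y) uses P_{40}(S) = 3.99.
P_{60}(Y) = 1/3.99 ≈ 0.2506.

60th percentile of Y = 0.2506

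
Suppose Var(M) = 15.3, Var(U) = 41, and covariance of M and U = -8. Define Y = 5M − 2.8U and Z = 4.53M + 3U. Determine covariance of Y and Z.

covariance of Y and Z = -16.383

By bilinearity, covariance of Y and Z = ac·Var(M) + bd·Var(U) + (ad+bc)·covariance of M and U, with a=5, b=-2.8, c=4.53, d=3.
ac·Var(M) = 5·4.53·15.3 = 346.545
bd·Var(U) = (-2.8)·3·41 = -344.4
(ad+bc)·covariance of M and U = (2.316)·(-8) = -18.528
covariance of Y and Z = 346.545 + (-344.4) + (-18.528) = -16.383.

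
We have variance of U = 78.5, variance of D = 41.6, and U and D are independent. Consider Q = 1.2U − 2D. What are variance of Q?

variance of Q = a²·variance of U + b²·variance of D + 2ab·covariance of U and D with a = 1.2, b = -2.
Independence gives covariance of U and D = 0.
= 1.2²·78.5 + (-2)²·41.6 + 2·1.2·(-2)·0
= 113.04 + 166.4 + 0 = 279.44.

variance of Q = 279.44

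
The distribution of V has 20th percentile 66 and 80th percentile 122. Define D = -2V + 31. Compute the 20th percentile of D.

20th percentile of D = -213

Since a = -2 < 0 the transformation is decreasing, reversing order: the 20th percentile of D corresponds to the 80th percentile of V.
So P_{20}(D) = a·P_{80}(V) + b = (-2)·122 + 31 = -213.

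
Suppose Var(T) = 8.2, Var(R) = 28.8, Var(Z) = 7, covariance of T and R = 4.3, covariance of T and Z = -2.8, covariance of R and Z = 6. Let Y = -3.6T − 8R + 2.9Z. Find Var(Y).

Var(Y) = a²·Var(T) + b²·Var(R) + c²·Var(Z) + 2ab·covariance of T and R + 2ac·covariance of T and Z + 2bc·covariance of R and Z, with a = -3.6, b = -8, c = 2.9.
= 106.272 + 1843.2 + 58.87 + 247.68 + 58.464 + (-278.4)
= 2036.086.

Var(Y) = 2036.086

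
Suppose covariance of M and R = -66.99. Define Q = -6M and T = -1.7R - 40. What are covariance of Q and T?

covariance of Q and T = -683.298

covariance of Q and T = a·c·covariance of M and R = (-6)·(-1.7)·(-66.99) = -683.298. Additive constants drop out.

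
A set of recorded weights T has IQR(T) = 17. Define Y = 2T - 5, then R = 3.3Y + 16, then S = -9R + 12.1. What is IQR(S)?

IQR(S) = 1009.8

IQR(Y) = |2|·17 = 34.
IQR(R) = |3.3|·34 = 112.2.
IQR(S) = |-9|·112.2 = 1009.8.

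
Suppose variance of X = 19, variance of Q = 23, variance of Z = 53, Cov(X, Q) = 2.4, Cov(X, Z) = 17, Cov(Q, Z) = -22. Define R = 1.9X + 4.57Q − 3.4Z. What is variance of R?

variance of R = a²·variance of X + b²·variance of Q + c²·variance of Z + 2ab·Cov(X, Q) + 2ac·Cov(X, Z) + 2bc·Cov(Q, Z), with a = 1.9, b = 4.57, c = -3.4.
= 68.59 + 480.3527 + 612.68 + 41.6784 + (-219.64) + 683.672
= 1667.3331.

variance of R = 1667.3331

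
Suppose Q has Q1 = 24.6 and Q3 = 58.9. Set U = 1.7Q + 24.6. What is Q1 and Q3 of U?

Q1(U) = 66.42, Q3(U) = 124.73

a = 1.7 > 0: Q1(U) = a·Q1(Q)+b = 66.42, Q3(U) = a·Q3(Q)+b = 124.73.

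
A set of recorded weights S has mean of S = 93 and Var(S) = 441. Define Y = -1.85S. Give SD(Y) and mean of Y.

SD(Y) = 38.85, mean of Y = -172.05

Y = -1.85S is linear with a = -1.85, b = 0.
SD(S) = √441 = 21.
SD(Y) = |a|·SD(S) = |-1.85|·21 = 38.85.
mean of Y = a·mean of S + b = (-1.85)·93 = -172.05.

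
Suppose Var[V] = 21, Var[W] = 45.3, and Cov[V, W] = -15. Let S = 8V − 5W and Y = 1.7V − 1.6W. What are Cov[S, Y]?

By bilinearity, Cov[S, Y] = ac·Var[V] + bd·Var[W] + (ad+bc)·Cov[V, W], with a=8, b=-5, c=1.7, d=-1.6.
ac·Var[V] = 8·1.7·21 = 285.6
bd·Var[W] = (-5)·(-1.6)·45.3 = 362.4
(ad+bc)·Cov[V, W] = (-21.3)·(-15) = 319.5
Cov[S, Y] = 285.6 + 362.4 + 319.5 = 967.5.

Cov[S, Y] = 967.5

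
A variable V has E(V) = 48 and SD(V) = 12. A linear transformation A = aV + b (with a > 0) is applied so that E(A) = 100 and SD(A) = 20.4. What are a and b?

a = 1.7, b = 18.4

SD(A) = a·SD(V) (a > 0), so a = 20.4/12 = 1.7.
E(A) = a·E(V) + b, so b = 100 − 1.7·48 = 18.4.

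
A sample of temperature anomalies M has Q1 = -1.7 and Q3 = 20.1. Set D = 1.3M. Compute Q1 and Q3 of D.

Q1(D) = -2.21, Q3(D) = 26.13

a = 1.3 > 0: Q1(D) = a·Q1(M)+b = -2.21, Q3(D) = a·Q3(M)+b = 26.13.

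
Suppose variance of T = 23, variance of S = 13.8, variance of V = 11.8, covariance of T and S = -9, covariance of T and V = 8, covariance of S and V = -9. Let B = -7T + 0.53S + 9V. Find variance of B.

variance of B = a²·variance of T + b²·variance of S + c²·variance of V + 2ab·covariance of T and S + 2ac·covariance of T and V + 2bc·covariance of S and V, with a = -7, b = 0.53, c = 9.
= 1127 + 3.87642 + 955.8 + 66.78 + (-1008) + (-85.86)
= 1059.59642.

variance of B = 1059.59642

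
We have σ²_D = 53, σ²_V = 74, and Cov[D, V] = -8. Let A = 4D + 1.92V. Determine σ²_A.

σ²_A = 997.9136

σ²_A = a²·σ²_D + b²·σ²_V + 2ab·Cov[D, V] with a = 4, b = 1.92.
= 4²·53 + 1.92²·74 + 2·4·1.92·(-8)
= 848 + 272.7936 + (-122.88) = 997.9136.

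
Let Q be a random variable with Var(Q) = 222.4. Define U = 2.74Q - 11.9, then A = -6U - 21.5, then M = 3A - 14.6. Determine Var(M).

Var(U) = 2.74²·222.4 = 1669.69024.
Var(A) = (-6)²·1669.69024 = 60108.84864.
Var(M) = 3²·60108.84864 = 540979.63776.

Var(M) = 540979.63776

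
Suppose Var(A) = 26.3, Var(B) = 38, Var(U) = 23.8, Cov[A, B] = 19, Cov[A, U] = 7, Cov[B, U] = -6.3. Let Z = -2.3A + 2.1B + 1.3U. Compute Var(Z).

Var(Z) = 87.131

Var(Z) = a²·Var(A) + b²·Var(B) + c²·Var(U) + 2ab·Cov[A, B] + 2ac·Cov[A, U] + 2bc·Cov[B, U], with a = -2.3, b = 2.1, c = 1.3.
= 139.127 + 167.58 + 40.222 + (-183.54) + (-41.86) + (-34.398)
= 87.131.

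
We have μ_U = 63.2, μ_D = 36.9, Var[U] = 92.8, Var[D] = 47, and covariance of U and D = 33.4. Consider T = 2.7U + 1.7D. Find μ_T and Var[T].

μ_T = 2.7·μ_U + 1.7·μ_D = 2.7·63.2 + 1.7·36.9 = 233.37.
Var[T] = a²·Var[U] + b²·Var[D] + 2ab·covariance of U and D with a = 2.7, b = 1.7.
= 2.7²·92.8 + 1.7²·47 + 2·2.7·1.7·33.4
= 676.512 + 135.83 + 306.612 = 1118.954.

μ_T = 233.37, Var[T] = 1118.954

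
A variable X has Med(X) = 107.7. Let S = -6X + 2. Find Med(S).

A linear map preserves order up to sign, so Med(S) = a·Med(X) + b = (-6)·107.7 + 2 = -644.2.

Med(S) = -644.2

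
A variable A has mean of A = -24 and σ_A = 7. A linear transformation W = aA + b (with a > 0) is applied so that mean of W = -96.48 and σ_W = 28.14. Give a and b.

σ_W = a·σ_A (a > 0), so a = 28.14/7 = 4.02.
mean of W = a·mean of A + b, so b = -96.48 − 4.02·(-24) = 0.

a = 4.02, b = 0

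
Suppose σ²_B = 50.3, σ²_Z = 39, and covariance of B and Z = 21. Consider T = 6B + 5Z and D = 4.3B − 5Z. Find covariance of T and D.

covariance of T and D = 144.24

By bilinearity, covariance of T and D = ac·σ²_B + bd·σ²_Z + (ad+bc)·covariance of B and Z, with a=6, b=5, c=4.3, d=-5.
ac·σ²_B = 6·4.3·50.3 = 1297.74
bd·σ²_Z = 5·(-5)·39 = -975
(ad+bc)·covariance of B and Z = (-8.5)·21 = -178.5
covariance of T and D = 1297.74 + (-975) + (-178.5) = 144.24.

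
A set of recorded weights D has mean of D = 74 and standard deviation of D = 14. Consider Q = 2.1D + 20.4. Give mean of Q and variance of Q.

Q = 2.1D + 20.4 is linear with a = 2.1, b = 20.4.
mean of Q = a·mean of D + b = 2.1·74 + 20.4 = 175.8.
variance of D = 14² = 196.
variance of Q = a²·variance of D = 2.1²·196 = 864.36 (the additive constant 20.4 does not affect variance).

mean of Q = 175.8, variance of Q = 864.36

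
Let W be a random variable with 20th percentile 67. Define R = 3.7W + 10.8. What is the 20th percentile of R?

20th percentile of R = 258.7

Since a = 3.7 > 0 the transformation is increasing, so the 20th percentile of R = a·(P_{20} of W) + b = 3.7·67 + 10.8 = 258.7.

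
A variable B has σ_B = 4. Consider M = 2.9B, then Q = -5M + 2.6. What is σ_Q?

σ_Q = 58

σ_M = |2.9|·4 = 11.6.
σ_Q = |-5|·11.6 = 58.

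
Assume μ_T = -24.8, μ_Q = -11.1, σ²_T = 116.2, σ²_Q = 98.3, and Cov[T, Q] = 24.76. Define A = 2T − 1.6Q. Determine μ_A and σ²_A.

μ_A = -31.84, σ²_A = 557.984

μ_A = 2·μ_T + (-1.6)·μ_Q = 2·(-24.8) + (-1.6)·(-11.1) = -31.84.
σ²_A = a²·σ²_T + b²·σ²_Q + 2ab·Cov[T, Q] with a = 2, b = -1.6.
= 2²·116.2 + (-1.6)²·98.3 + 2·2·(-1.6)·24.76
= 464.8 + 251.648 + (-158.464) = 557.984.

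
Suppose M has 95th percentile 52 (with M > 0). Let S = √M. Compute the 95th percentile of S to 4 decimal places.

95th percentile of S = 7.2111

√M is increasing, so P_{95}(S) = g(P_{95}(M)) ≈ 7.2111.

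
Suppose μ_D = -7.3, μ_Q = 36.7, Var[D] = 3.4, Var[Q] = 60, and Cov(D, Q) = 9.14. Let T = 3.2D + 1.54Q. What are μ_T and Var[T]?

μ_T = 33.158, Var[T] = 267.19584

μ_T = 3.2·μ_D + 1.54·μ_Q = 3.2·(-7.3) + 1.54·36.7 = 33.158.
Var[T] = a²·Var[D] + b²·Var[Q] + 2ab·Cov(D, Q) with a = 3.2, b = 1.54.
= 3.2²·3.4 + 1.54²·60 + 2·3.2·1.54·9.14
= 34.816 + 142.296 + 90.08384 = 267.19584.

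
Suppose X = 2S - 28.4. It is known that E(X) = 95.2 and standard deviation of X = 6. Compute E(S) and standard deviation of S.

From X = 2S - 28.4: E(X) = a·E(S) + b, so E(S) = (E(X) − b)/a = (95.2 − (-28.4))/2 = 61.8.
standard deviation of X = |a|·standard deviation of S, so standard deviation of S = 6/|2| = 3.

E(S) = 61.8, standard deviation of S = 3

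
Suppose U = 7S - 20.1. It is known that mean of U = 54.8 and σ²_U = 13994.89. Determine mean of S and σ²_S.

From U = 7S - 20.1: mean of U = a·mean of S + b, so mean of S = (mean of U − b)/a = (54.8 − (-20.1))/7 = 10.7.
σ²_U = a²·σ²_S, so σ²_S = 13994.89/7² = 285.61.

mean of S = 10.7, σ²_S = 285.61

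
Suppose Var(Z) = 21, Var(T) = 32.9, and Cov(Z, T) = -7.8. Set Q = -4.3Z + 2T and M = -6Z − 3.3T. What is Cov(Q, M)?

Cov(Q, M) = 307.578

By bilinearity, Cov(Q, M) = ac·Var(Z) + bd·Var(T) + (ad+bc)·Cov(Z, T), with a=-4.3, b=2, c=-6, d=-3.3.
ac·Var(Z) = (-4.3)·(-6)·21 = 541.8
bd·Var(T) = 2·(-3.3)·32.9 = -217.14
(ad+bc)·Cov(Z, T) = (2.19)·(-7.8) = -17.082
Cov(Q, M) = 541.8 + (-217.14) + (-17.082) = 307.578.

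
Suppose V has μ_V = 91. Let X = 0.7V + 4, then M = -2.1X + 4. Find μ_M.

μ_M = -138.17

μ_X = 0.7·91 + 4 = 67.7.
μ_M = (-2.1)·67.7 + 4 = -138.17.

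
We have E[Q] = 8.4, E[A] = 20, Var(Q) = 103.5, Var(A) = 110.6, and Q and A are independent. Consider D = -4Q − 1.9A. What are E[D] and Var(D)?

E[D] = (-4)·E[Q] + (-1.9)·E[A] = (-4)·8.4 + (-1.9)·20 = -71.6.
Var(D) = a²·Var(Q) + b²·Var(A) + 2ab·Cov[Q, A] with a = -4, b = -1.9.
Independence gives Cov[Q, A] = 0.
= (-4)²·103.5 + (-1.9)²·110.6 + 2·(-4)·(-1.9)·0
= 1656 + 399.266 + 0 = 2055.266.

E[D] = -71.6, Var(D) = 2055.266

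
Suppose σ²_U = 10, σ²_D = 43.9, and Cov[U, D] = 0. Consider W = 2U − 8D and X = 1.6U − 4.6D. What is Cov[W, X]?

Cov[W, X] = 1647.52

By bilinearity, Cov[W, X] = ac·σ²_U + bd·σ²_D + (ad+bc)·Cov[U, D], with a=2, b=-8, c=1.6, d=-4.6.
ac·σ²_U = 2·1.6·10 = 32
bd·σ²_D = (-8)·(-4.6)·43.9 = 1615.52
(ad+bc)·Cov[U, D] = (-22)·0 = 0
Cov[W, X] = 32 + 1615.52 + 0 = 1647.52.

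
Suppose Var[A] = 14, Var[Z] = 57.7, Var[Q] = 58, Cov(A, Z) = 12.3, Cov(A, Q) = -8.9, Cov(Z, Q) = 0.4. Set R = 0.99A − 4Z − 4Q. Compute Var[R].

Var[R] = 1850.7934

Var[R] = a²·Var[A] + b²·Var[Z] + c²·Var[Q] + 2ab·Cov(A, Z) + 2ac·Cov(A, Q) + 2bc·Cov(Z, Q), with a = 0.99, b = -4, c = -4.
= 13.7214 + 923.2 + 928 + (-97.416) + 70.488 + 12.8
= 1850.7934.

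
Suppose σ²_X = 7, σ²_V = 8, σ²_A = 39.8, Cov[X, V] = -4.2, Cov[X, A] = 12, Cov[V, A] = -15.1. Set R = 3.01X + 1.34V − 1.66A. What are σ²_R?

σ²_R = a²·σ²_X + b²·σ²_V + c²·σ²_A + 2ab·Cov[X, V] + 2ac·Cov[X, A] + 2bc·Cov[V, A], with a = 3.01, b = 1.34, c = -1.66.
= 63.4207 + 14.3648 + 109.67288 + (-33.88056) + (-119.9184) + 67.17688
= 100.8363.

σ²_R = 100.8363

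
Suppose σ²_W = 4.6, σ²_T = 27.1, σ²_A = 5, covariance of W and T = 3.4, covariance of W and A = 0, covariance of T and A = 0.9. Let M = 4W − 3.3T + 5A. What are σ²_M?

σ²_M = a²·σ²_W + b²·σ²_T + c²·σ²_A + 2ab·covariance of W and T + 2ac·covariance of W and A + 2bc·covariance of T and A, with a = 4, b = -3.3, c = 5.
= 73.6 + 295.119 + 125 + (-89.76) + 0 + (-29.7)
= 374.259.

σ²_M = 374.259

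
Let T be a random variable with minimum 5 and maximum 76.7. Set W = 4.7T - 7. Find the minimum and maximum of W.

a = 4.7 > 0, so min(W) = a·min(T)+b = 4.7·5 + (-7) = 16.5 and max(W) = 4.7·76.7 + (-7) = 353.49.

min(W) = 16.5, max(W) = 353.49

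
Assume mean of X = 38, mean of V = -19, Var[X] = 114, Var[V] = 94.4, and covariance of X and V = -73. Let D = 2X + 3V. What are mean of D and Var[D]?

mean of D = 19, Var[D] = 429.6

mean of D = 2·mean of X + 3·mean of V = 2·38 + 3·(-19) = 19.
Var[D] = a²·Var[X] + b²·Var[V] + 2ab·covariance of X and V with a = 2, b = 3.
= 2²·114 + 3²·94.4 + 2·2·3·(-73)
= 456 + 849.6 + (-876) = 429.6.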